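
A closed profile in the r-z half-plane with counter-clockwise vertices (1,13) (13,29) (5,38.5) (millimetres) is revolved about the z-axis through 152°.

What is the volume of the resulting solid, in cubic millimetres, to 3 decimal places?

Profile (r,z), 3 vertices: (1,13) (13,29) (5,38.5)
edge 0: (1,13)→(13,29)  cross = 1·29 − 13·13 = -140.0000; (r_i+r_j)·cross = 14·-140.0000 = -1960.0000
edge 1: (13,29)→(5,38.5)  cross = 13·38.5 − 5·29 = 355.5000; (r_i+r_j)·cross = 18·355.5000 = 6399.0000
edge 2: (5,38.5)→(1,13)  cross = 5·13 − 1·38.5 = 26.5000; (r_i+r_j)·cross = 6·26.5000 = 159.0000
Σcross = 242.0000 → A = |Σcross|/2 = 121.0000 mm²
Σ(r_i+r_j)·cross = 4598.0000 → first moment M = |Σ|/6 = 766.3333
R_c = M/A = 766.3333/121.0000 = 6.3333 mm
θ = 152° = 2.652900 rad
V = θ·R_c·A = 2.652900·6.3333·121.0000 = 2033.006 mm³

Volume = 2033.006 mm³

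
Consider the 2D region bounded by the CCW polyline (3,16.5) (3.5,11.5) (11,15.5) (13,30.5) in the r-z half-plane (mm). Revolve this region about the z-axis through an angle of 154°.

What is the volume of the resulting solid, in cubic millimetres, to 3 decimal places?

Profile (r,z), 4 vertices: (3,16.5) (3.5,11.5) (11,15.5) (13,30.5)
edge 0: (3,16.5)→(3.5,11.5)  cross = 3·11.5 − 3.5·16.5 = -23.2500; (r_i+r_j)·cross = 6.5·-23.2500 = -151.1250
edge 1: (3.5,11.5)→(11,15.5)  cross = 3.5·15.5 − 11·11.5 = -72.2500; (r_i+r_j)·cross = 14.5·-72.2500 = -1047.6250
edge 2: (11,15.5)→(13,30.5)  cross = 11·30.5 − 13·15.5 = 134.0000; (r_i+r_j)·cross = 24·134.0000 = 3216.0000
edge 3: (13,30.5)→(3,16.5)  cross = 13·16.5 − 3·30.5 = 123.0000; (r_i+r_j)·cross = 16·123.0000 = 1968.0000
Σcross = 161.5000 → A = |Σcross|/2 = 80.7500 mm²
Σ(r_i+r_j)·cross = 3985.2500 → first moment M = |Σ|/6 = 664.2083
R_c = M/A = 664.2083/80.7500 = 8.2255 mm
θ = 154° = 2.687807 rad
V = θ·R_c·A = 2.687807·8.2255·80.7500 = 1785.264 mm³

Volume = 1785.264 mm³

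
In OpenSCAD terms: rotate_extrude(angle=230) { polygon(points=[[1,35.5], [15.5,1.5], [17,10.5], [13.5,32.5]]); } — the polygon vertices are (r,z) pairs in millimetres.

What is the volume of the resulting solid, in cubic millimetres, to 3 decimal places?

Profile (r,z), 4 vertices: (1,35.5) (15.5,1.5) (17,10.5) (13.5,32.5)
edge 0: (1,35.5)→(15.5,1.5)  cross = 1·1.5 − 15.5·35.5 = -548.7500; (r_i+r_j)·cross = 16.5·-548.7500 = -9054.3750
edge 1: (15.5,1.5)→(17,10.5)  cross = 15.5·10.5 − 17·1.5 = 137.2500; (r_i+r_j)·cross = 32.5·137.2500 = 4460.6250
edge 2: (17,10.5)→(13.5,32.5)  cross = 17·32.5 − 13.5·10.5 = 410.7500; (r_i+r_j)·cross = 30.5·410.7500 = 12527.8750
edge 3: (13.5,32.5)→(1,35.5)  cross = 13.5·35.5 − 1·32.5 = 446.7500; (r_i+r_j)·cross = 14.5·446.7500 = 6477.8750
Σcross = 446.0000 → A = |Σcross|/2 = 223.0000 mm²
Σ(r_i+r_j)·cross = 14412.0000 → first moment M = |Σ|/6 = 2402.0000
R_c = M/A = 2402.0000/223.0000 = 10.7713 mm
θ = 230° = 4.014257 rad
V = θ·R_c·A = 4.014257·10.7713·223.0000 = 9642.246 mm³

Volume = 9642.246 mm³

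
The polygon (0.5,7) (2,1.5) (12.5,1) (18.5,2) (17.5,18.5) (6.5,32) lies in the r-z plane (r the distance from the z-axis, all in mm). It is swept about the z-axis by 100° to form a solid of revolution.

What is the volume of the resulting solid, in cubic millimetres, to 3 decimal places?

Volume = 6325.946 mm³

Profile (r,z), 6 vertices: (0.5,7) (2,1.5) (12.5,1) (18.5,2) (17.5,18.5) (6.5,32)
edge 0: (0.5,7)→(2,1.5)  cross = 0.5·1.5 − 2·7 = -13.2500; (r_i+r_j)·cross = 2.5·-13.2500 = -33.1250
edge 1: (2,1.5)→(12.5,1)  cross = 2·1 − 12.5·1.5 = -16.7500; (r_i+r_j)·cross = 14.5·-16.7500 = -242.8750
edge 2: (12.5,1)→(18.5,2)  cross = 12.5·2 − 18.5·1 = 6.5000; (r_i+r_j)·cross = 31·6.5000 = 201.5000
edge 3: (18.5,2)→(17.5,18.5)  cross = 18.5·18.5 − 17.5·2 = 307.2500; (r_i+r_j)·cross = 36·307.2500 = 11061.0000
edge 4: (17.5,18.5)→(6.5,32)  cross = 17.5·32 − 6.5·18.5 = 439.7500; (r_i+r_j)·cross = 24·439.7500 = 10554.0000
edge 5: (6.5,32)→(0.5,7)  cross = 6.5·7 − 0.5·32 = 29.5000; (r_i+r_j)·cross = 7·29.5000 = 206.5000
Σcross = 753.0000 → A = |Σcross|/2 = 376.5000 mm²
Σ(r_i+r_j)·cross = 21747.0000 → first moment M = |Σ|/6 = 3624.5000
R_c = M/A = 3624.5000/376.5000 = 9.6268 mm
θ = 100° = 1.745329 rad
V = θ·R_c·A = 1.745329·9.6268·376.5000 = 6325.946 mm³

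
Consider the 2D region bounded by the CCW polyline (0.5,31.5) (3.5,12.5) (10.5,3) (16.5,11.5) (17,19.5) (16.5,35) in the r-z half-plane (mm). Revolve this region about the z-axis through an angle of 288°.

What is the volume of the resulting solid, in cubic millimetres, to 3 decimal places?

Profile (r,z), 6 vertices: (0.5,31.5) (3.5,12.5) (10.5,3) (16.5,11.5) (17,19.5) (16.5,35)
edge 0: (0.5,31.5)→(3.5,12.5)  cross = 0.5·12.5 − 3.5·31.5 = -104.0000; (r_i+r_j)·cross = 4·-104.0000 = -416.0000
edge 1: (3.5,12.5)→(10.5,3)  cross = 3.5·3 − 10.5·12.5 = -120.7500; (r_i+r_j)·cross = 14·-120.7500 = -1690.5000
edge 2: (10.5,3)→(16.5,11.5)  cross = 10.5·11.5 − 16.5·3 = 71.2500; (r_i+r_j)·cross = 27·71.2500 = 1923.7500
edge 3: (16.5,11.5)→(17,19.5)  cross = 16.5·19.5 − 17·11.5 = 126.2500; (r_i+r_j)·cross = 33.5·126.2500 = 4229.3750
edge 4: (17,19.5)→(16.5,35)  cross = 17·35 − 16.5·19.5 = 273.2500; (r_i+r_j)·cross = 33.5·273.2500 = 9153.8750
edge 5: (16.5,35)→(0.5,31.5)  cross = 16.5·31.5 − 0.5·35 = 502.2500; (r_i+r_j)·cross = 17·502.2500 = 8538.2500
Σcross = 748.2500 → A = |Σcross|/2 = 374.1250 mm²
Σ(r_i+r_j)·cross = 21738.7500 → first moment M = |Σ|/6 = 3623.1250
R_c = M/A = 3623.1250/374.1250 = 9.6843 mm
θ = 288° = 5.026548 rad
V = θ·R_c·A = 5.026548·9.6843·374.1250 = 18211.813 mm³

Volume = 18211.813 mm³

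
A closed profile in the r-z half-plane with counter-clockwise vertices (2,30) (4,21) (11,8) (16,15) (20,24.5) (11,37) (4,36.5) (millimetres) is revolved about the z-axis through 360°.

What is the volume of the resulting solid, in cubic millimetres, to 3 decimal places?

Profile (r,z), 7 vertices: (2,30) (4,21) (11,8) (16,15) (20,24.5) (11,37) (4,36.5)
edge 0: (2,30)→(4,21)  cross = 2·21 − 4·30 = -78.0000; (r_i+r_j)·cross = 6·-78.0000 = -468.0000
edge 1: (4,21)→(11,8)  cross = 4·8 − 11·21 = -199.0000; (r_i+r_j)·cross = 15·-199.0000 = -2985.0000
edge 2: (11,8)→(16,15)  cross = 11·15 − 16·8 = 37.0000; (r_i+r_j)·cross = 27·37.0000 = 999.0000
edge 3: (16,15)→(20,24.5)  cross = 16·24.5 − 20·15 = 92.0000; (r_i+r_j)·cross = 36·92.0000 = 3312.0000
edge 4: (20,24.5)→(11,37)  cross = 20·37 − 11·24.5 = 470.5000; (r_i+r_j)·cross = 31·470.5000 = 14585.5000
edge 5: (11,37)→(4,36.5)  cross = 11·36.5 − 4·37 = 253.5000; (r_i+r_j)·cross = 15·253.5000 = 3802.5000
edge 6: (4,36.5)→(2,30)  cross = 4·30 − 2·36.5 = 47.0000; (r_i+r_j)·cross = 6·47.0000 = 282.0000
Σcross = 623.0000 → A = |Σcross|/2 = 311.5000 mm²
Σ(r_i+r_j)·cross = 19528.0000 → first moment M = |Σ|/6 = 3254.6667
R_c = M/A = 3254.6667/311.5000 = 10.4484 mm
θ = 360° = 6.283185 rad
V = θ·R_c·A = 6.283185·10.4484·311.5000 = 20449.674 mm³

Volume = 20449.674 mm³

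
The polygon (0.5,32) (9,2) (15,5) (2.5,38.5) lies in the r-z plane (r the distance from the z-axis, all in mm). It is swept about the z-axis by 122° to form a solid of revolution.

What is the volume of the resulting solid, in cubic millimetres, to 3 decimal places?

Volume = 2733.757 mm³

Profile (r,z), 4 vertices: (0.5,32) (9,2) (15,5) (2.5,38.5)
edge 0: (0.5,32)→(9,2)  cross = 0.5·2 − 9·32 = -287.0000; (r_i+r_j)·cross = 9.5·-287.0000 = -2726.5000
edge 1: (9,2)→(15,5)  cross = 9·5 − 15·2 = 15.0000; (r_i+r_j)·cross = 24·15.0000 = 360.0000
edge 2: (15,5)→(2.5,38.5)  cross = 15·38.5 − 2.5·5 = 565.0000; (r_i+r_j)·cross = 17.5·565.0000 = 9887.5000
edge 3: (2.5,38.5)→(0.5,32)  cross = 2.5·32 − 0.5·38.5 = 60.7500; (r_i+r_j)·cross = 3·60.7500 = 182.2500
Σcross = 353.7500 → A = |Σcross|/2 = 176.8750 mm²
Σ(r_i+r_j)·cross = 7703.2500 → first moment M = |Σ|/6 = 1283.8750
R_c = M/A = 1283.8750/176.8750 = 7.2587 mm
θ = 122° = 2.129302 rad
V = θ·R_c·A = 2.129302·7.2587·176.8750 = 2733.757 mm³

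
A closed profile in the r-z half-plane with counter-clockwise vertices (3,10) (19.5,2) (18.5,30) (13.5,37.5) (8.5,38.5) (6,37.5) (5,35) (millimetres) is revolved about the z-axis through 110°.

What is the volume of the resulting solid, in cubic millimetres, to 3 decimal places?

Profile (r,z), 7 vertices: (3,10) (19.5,2) (18.5,30) (13.5,37.5) (8.5,38.5) (6,37.5) (5,35)
edge 0: (3,10)→(19.5,2)  cross = 3·2 − 19.5·10 = -189.0000; (r_i+r_j)·cross = 22.5·-189.0000 = -4252.5000
edge 1: (19.5,2)→(18.5,30)  cross = 19.5·30 − 18.5·2 = 548.0000; (r_i+r_j)·cross = 38·548.0000 = 20824.0000
edge 2: (18.5,30)→(13.5,37.5)  cross = 18.5·37.5 − 13.5·30 = 288.7500; (r_i+r_j)·cross = 32·288.7500 = 9240.0000
edge 3: (13.5,37.5)→(8.5,38.5)  cross = 13.5·38.5 − 8.5·37.5 = 201.0000; (r_i+r_j)·cross = 22·201.0000 = 4422.0000
edge 4: (8.5,38.5)→(6,37.5)  cross = 8.5·37.5 − 6·38.5 = 87.7500; (r_i+r_j)·cross = 14.5·87.7500 = 1272.3750
edge 5: (6,37.5)→(5,35)  cross = 6·35 − 5·37.5 = 22.5000; (r_i+r_j)·cross = 11·22.5000 = 247.5000
edge 6: (5,35)→(3,10)  cross = 5·10 − 3·35 = -55.0000; (r_i+r_j)·cross = 8·-55.0000 = -440.0000
Σcross = 904.0000 → A = |Σcross|/2 = 452.0000 mm²
Σ(r_i+r_j)·cross = 31313.3750 → first moment M = |Σ|/6 = 5218.8958
R_c = M/A = 5218.8958/452.0000 = 11.5462 mm
θ = 110° = 1.919862 rad
V = θ·R_c·A = 1.919862·11.5462·452.0000 = 10019.561 mm³

Volume = 10019.561 mm³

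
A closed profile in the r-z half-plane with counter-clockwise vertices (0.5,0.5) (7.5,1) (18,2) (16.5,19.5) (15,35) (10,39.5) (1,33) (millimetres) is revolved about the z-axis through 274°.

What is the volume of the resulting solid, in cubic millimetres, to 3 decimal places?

Profile (r,z), 7 vertices: (0.5,0.5) (7.5,1) (18,2) (16.5,19.5) (15,35) (10,39.5) (1,33)
edge 0: (0.5,0.5)→(7.5,1)  cross = 0.5·1 − 7.5·0.5 = -3.2500; (r_i+r_j)·cross = 8·-3.2500 = -26.0000
edge 1: (7.5,1)→(18,2)  cross = 7.5·2 − 18·1 = -3.0000; (r_i+r_j)·cross = 25.5·-3.0000 = -76.5000
edge 2: (18,2)→(16.5,19.5)  cross = 18·19.5 − 16.5·2 = 318.0000; (r_i+r_j)·cross = 34.5·318.0000 = 10971.0000
edge 3: (16.5,19.5)→(15,35)  cross = 16.5·35 − 15·19.5 = 285.0000; (r_i+r_j)·cross = 31.5·285.0000 = 8977.5000
edge 4: (15,35)→(10,39.5)  cross = 15·39.5 − 10·35 = 242.5000; (r_i+r_j)·cross = 25·242.5000 = 6062.5000
edge 5: (10,39.5)→(1,33)  cross = 10·33 − 1·39.5 = 290.5000; (r_i+r_j)·cross = 11·290.5000 = 3195.5000
edge 6: (1,33)→(0.5,0.5)  cross = 1·0.5 − 0.5·33 = -16.0000; (r_i+r_j)·cross = 1.5·-16.0000 = -24.0000
Σcross = 1113.7500 → A = |Σcross|/2 = 556.8750 mm²
Σ(r_i+r_j)·cross = 29080.0000 → first moment M = |Σ|/6 = 4846.6667
R_c = M/A = 4846.6667/556.8750 = 8.7033 mm
θ = 274° = 4.782202 rad
V = θ·R_c·A = 4.782202·8.7033·556.8750 = 23177.740 mm³

Volume = 23177.740 mm³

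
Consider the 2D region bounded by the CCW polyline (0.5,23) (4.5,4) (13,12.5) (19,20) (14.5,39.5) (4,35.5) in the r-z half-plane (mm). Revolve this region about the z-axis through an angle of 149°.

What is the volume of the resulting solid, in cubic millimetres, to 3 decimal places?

Profile (r,z), 6 vertices: (0.5,23) (4.5,4) (13,12.5) (19,20) (14.5,39.5) (4,35.5)
edge 0: (0.5,23)→(4.5,4)  cross = 0.5·4 − 4.5·23 = -101.5000; (r_i+r_j)·cross = 5·-101.5000 = -507.5000
edge 1: (4.5,4)→(13,12.5)  cross = 4.5·12.5 − 13·4 = 4.2500; (r_i+r_j)·cross = 17.5·4.2500 = 74.3750
edge 2: (13,12.5)→(19,20)  cross = 13·20 − 19·12.5 = 22.5000; (r_i+r_j)·cross = 32·22.5000 = 720.0000
edge 3: (19,20)→(14.5,39.5)  cross = 19·39.5 − 14.5·20 = 460.5000; (r_i+r_j)·cross = 33.5·460.5000 = 15426.7500
edge 4: (14.5,39.5)→(4,35.5)  cross = 14.5·35.5 − 4·39.5 = 356.7500; (r_i+r_j)·cross = 18.5·356.7500 = 6599.8750
edge 5: (4,35.5)→(0.5,23)  cross = 4·23 − 0.5·35.5 = 74.2500; (r_i+r_j)·cross = 4.5·74.2500 = 334.1250
Σcross = 816.7500 → A = |Σcross|/2 = 408.3750 mm²
Σ(r_i+r_j)·cross = 22647.6250 → first moment M = |Σ|/6 = 3774.6042
R_c = M/A = 3774.6042/408.3750 = 9.2430 mm
θ = 149° = 2.600541 rad
V = θ·R_c·A = 2.600541·9.2430·408.3750 = 9816.011 mm³

Volume = 9816.011 mm³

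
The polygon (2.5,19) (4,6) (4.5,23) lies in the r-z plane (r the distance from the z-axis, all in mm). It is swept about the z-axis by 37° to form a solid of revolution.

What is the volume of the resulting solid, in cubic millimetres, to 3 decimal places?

Profile (r,z), 3 vertices: (2.5,19) (4,6) (4.5,23)
edge 0: (2.5,19)→(4,6)  cross = 2.5·6 − 4·19 = -61.0000; (r_i+r_j)·cross = 6.5·-61.0000 = -396.5000
edge 1: (4,6)→(4.5,23)  cross = 4·23 − 4.5·6 = 65.0000; (r_i+r_j)·cross = 8.5·65.0000 = 552.5000
edge 2: (4.5,23)→(2.5,19)  cross = 4.5·19 − 2.5·23 = 28.0000; (r_i+r_j)·cross = 7·28.0000 = 196.0000
Σcross = 32.0000 → A = |Σcross|/2 = 16.0000 mm²
Σ(r_i+r_j)·cross = 352.0000 → first moment M = |Σ|/6 = 58.6667
R_c = M/A = 58.6667/16.0000 = 3.6667 mm
θ = 37° = 0.645772 rad
V = θ·R_c·A = 0.645772·3.6667·16.0000 = 37.885 mm³

Volume = 37.885 mm³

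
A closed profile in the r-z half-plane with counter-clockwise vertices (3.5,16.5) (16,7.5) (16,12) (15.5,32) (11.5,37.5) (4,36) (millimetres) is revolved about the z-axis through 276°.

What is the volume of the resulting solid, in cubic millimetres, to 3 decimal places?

Volume = 13918.735 mm³

Profile (r,z), 6 vertices: (3.5,16.5) (16,7.5) (16,12) (15.5,32) (11.5,37.5) (4,36)
edge 0: (3.5,16.5)→(16,7.5)  cross = 3.5·7.5 − 16·16.5 = -237.7500; (r_i+r_j)·cross = 19.5·-237.7500 = -4636.1250
edge 1: (16,7.5)→(16,12)  cross = 16·12 − 16·7.5 = 72.0000; (r_i+r_j)·cross = 32·72.0000 = 2304.0000
edge 2: (16,12)→(15.5,32)  cross = 16·32 − 15.5·12 = 326.0000; (r_i+r_j)·cross = 31.5·326.0000 = 10269.0000
edge 3: (15.5,32)→(11.5,37.5)  cross = 15.5·37.5 − 11.5·32 = 213.2500; (r_i+r_j)·cross = 27·213.2500 = 5757.7500
edge 4: (11.5,37.5)→(4,36)  cross = 11.5·36 − 4·37.5 = 264.0000; (r_i+r_j)·cross = 15.5·264.0000 = 4092.0000
edge 5: (4,36)→(3.5,16.5)  cross = 4·16.5 − 3.5·36 = -60.0000; (r_i+r_j)·cross = 7.5·-60.0000 = -450.0000
Σcross = 577.5000 → A = |Σcross|/2 = 288.7500 mm²
Σ(r_i+r_j)·cross = 17336.6250 → first moment M = |Σ|/6 = 2889.4375
R_c = M/A = 2889.4375/288.7500 = 10.0067 mm
θ = 276° = 4.817109 rad
V = θ·R_c·A = 4.817109·10.0067·288.7500 = 13918.735 mm³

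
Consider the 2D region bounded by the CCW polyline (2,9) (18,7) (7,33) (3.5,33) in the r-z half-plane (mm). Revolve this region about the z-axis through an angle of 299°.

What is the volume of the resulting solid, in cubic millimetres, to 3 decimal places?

Profile (r,z), 4 vertices: (2,9) (18,7) (7,33) (3.5,33)
edge 0: (2,9)→(18,7)  cross = 2·7 − 18·9 = -148.0000; (r_i+r_j)·cross = 20·-148.0000 = -2960.0000
edge 1: (18,7)→(7,33)  cross = 18·33 − 7·7 = 545.0000; (r_i+r_j)·cross = 25·545.0000 = 13625.0000
edge 2: (7,33)→(3.5,33)  cross = 7·33 − 3.5·33 = 115.5000; (r_i+r_j)·cross = 10.5·115.5000 = 1212.7500
edge 3: (3.5,33)→(2,9)  cross = 3.5·9 − 2·33 = -34.5000; (r_i+r_j)·cross = 5.5·-34.5000 = -189.7500
Σcross = 478.0000 → A = |Σcross|/2 = 239.0000 mm²
Σ(r_i+r_j)·cross = 11688.0000 → first moment M = |Σ|/6 = 1948.0000
R_c = M/A = 1948.0000/239.0000 = 8.1506 mm
θ = 299° = 5.218534 rad
V = θ·R_c·A = 5.218534·8.1506·239.0000 = 10165.705 mm³

Volume = 10165.705 mm³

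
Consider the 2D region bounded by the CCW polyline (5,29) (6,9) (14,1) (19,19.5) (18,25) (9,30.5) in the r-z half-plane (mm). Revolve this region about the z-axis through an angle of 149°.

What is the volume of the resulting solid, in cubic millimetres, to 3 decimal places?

Profile (r,z), 6 vertices: (5,29) (6,9) (14,1) (19,19.5) (18,25) (9,30.5)
edge 0: (5,29)→(6,9)  cross = 5·9 − 6·29 = -129.0000; (r_i+r_j)·cross = 11·-129.0000 = -1419.0000
edge 1: (6,9)→(14,1)  cross = 6·1 − 14·9 = -120.0000; (r_i+r_j)·cross = 20·-120.0000 = -2400.0000
edge 2: (14,1)→(19,19.5)  cross = 14·19.5 − 19·1 = 254.0000; (r_i+r_j)·cross = 33·254.0000 = 8382.0000
edge 3: (19,19.5)→(18,25)  cross = 19·25 − 18·19.5 = 124.0000; (r_i+r_j)·cross = 37·124.0000 = 4588.0000
edge 4: (18,25)→(9,30.5)  cross = 18·30.5 − 9·25 = 324.0000; (r_i+r_j)·cross = 27·324.0000 = 8748.0000
edge 5: (9,30.5)→(5,29)  cross = 9·29 − 5·30.5 = 108.5000; (r_i+r_j)·cross = 14·108.5000 = 1519.0000
Σcross = 561.5000 → A = |Σcross|/2 = 280.7500 mm²
Σ(r_i+r_j)·cross = 19418.0000 → first moment M = |Σ|/6 = 3236.3333
R_c = M/A = 3236.3333/280.7500 = 11.5275 mm
θ = 149° = 2.600541 rad
V = θ·R_c·A = 2.600541·11.5275·280.7500 = 8416.216 mm³

Volume = 8416.216 mm³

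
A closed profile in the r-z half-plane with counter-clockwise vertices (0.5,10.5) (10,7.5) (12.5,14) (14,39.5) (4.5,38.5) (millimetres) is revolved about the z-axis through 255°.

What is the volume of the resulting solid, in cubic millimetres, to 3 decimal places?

Profile (r,z), 5 vertices: (0.5,10.5) (10,7.5) (12.5,14) (14,39.5) (4.5,38.5)
edge 0: (0.5,10.5)→(10,7.5)  cross = 0.5·7.5 − 10·10.5 = -101.2500; (r_i+r_j)·cross = 10.5·-101.2500 = -1063.1250
edge 1: (10,7.5)→(12.5,14)  cross = 10·14 − 12.5·7.5 = 46.2500; (r_i+r_j)·cross = 22.5·46.2500 = 1040.6250
edge 2: (12.5,14)→(14,39.5)  cross = 12.5·39.5 − 14·14 = 297.7500; (r_i+r_j)·cross = 26.5·297.7500 = 7890.3750
edge 3: (14,39.5)→(4.5,38.5)  cross = 14·38.5 − 4.5·39.5 = 361.2500; (r_i+r_j)·cross = 18.5·361.2500 = 6683.1250
edge 4: (4.5,38.5)→(0.5,10.5)  cross = 4.5·10.5 − 0.5·38.5 = 28.0000; (r_i+r_j)·cross = 5·28.0000 = 140.0000
Σcross = 632.0000 → A = |Σcross|/2 = 316.0000 mm²
Σ(r_i+r_j)·cross = 14691.0000 → first moment M = |Σ|/6 = 2448.5000
R_c = M/A = 2448.5000/316.0000 = 7.7484 mm
θ = 255° = 4.450590 rad
V = θ·R_c·A = 4.450590·7.7484·316.0000 = 10897.269 mm³

Volume = 10897.269 mm³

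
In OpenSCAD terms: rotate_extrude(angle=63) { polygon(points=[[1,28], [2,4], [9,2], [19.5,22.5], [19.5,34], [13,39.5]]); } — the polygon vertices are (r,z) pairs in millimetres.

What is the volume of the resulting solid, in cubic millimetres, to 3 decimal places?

Profile (r,z), 6 vertices: (1,28) (2,4) (9,2) (19.5,22.5) (19.5,34) (13,39.5)
edge 0: (1,28)→(2,4)  cross = 1·4 − 2·28 = -52.0000; (r_i+r_j)·cross = 3·-52.0000 = -156.0000
edge 1: (2,4)→(9,2)  cross = 2·2 − 9·4 = -32.0000; (r_i+r_j)·cross = 11·-32.0000 = -352.0000
edge 2: (9,2)→(19.5,22.5)  cross = 9·22.5 − 19.5·2 = 163.5000; (r_i+r_j)·cross = 28.5·163.5000 = 4659.7500
edge 3: (19.5,22.5)→(19.5,34)  cross = 19.5·34 − 19.5·22.5 = 224.2500; (r_i+r_j)·cross = 39·224.2500 = 8745.7500
edge 4: (19.5,34)→(13,39.5)  cross = 19.5·39.5 − 13·34 = 328.2500; (r_i+r_j)·cross = 32.5·328.2500 = 10668.1250
edge 5: (13,39.5)→(1,28)  cross = 13·28 − 1·39.5 = 324.5000; (r_i+r_j)·cross = 14·324.5000 = 4543.0000
Σcross = 956.5000 → A = |Σcross|/2 = 478.2500 mm²
Σ(r_i+r_j)·cross = 28108.6250 → first moment M = |Σ|/6 = 4684.7708
R_c = M/A = 4684.7708/478.2500 = 9.7957 mm
θ = 63° = 1.099557 rad
V = θ·R_c·A = 1.099557·9.7957·478.2500 = 5151.175 mm³

Volume = 5151.175 mm³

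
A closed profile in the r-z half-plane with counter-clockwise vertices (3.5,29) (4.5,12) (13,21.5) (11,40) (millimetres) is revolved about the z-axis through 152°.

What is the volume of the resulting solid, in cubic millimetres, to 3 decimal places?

Volume = 3384.493 mm³

Profile (r,z), 4 vertices: (3.5,29) (4.5,12) (13,21.5) (11,40)
edge 0: (3.5,29)→(4.5,12)  cross = 3.5·12 − 4.5·29 = -88.5000; (r_i+r_j)·cross = 8·-88.5000 = -708.0000
edge 1: (4.5,12)→(13,21.5)  cross = 4.5·21.5 − 13·12 = -59.2500; (r_i+r_j)·cross = 17.5·-59.2500 = -1036.8750
edge 2: (13,21.5)→(11,40)  cross = 13·40 − 11·21.5 = 283.5000; (r_i+r_j)·cross = 24·283.5000 = 6804.0000
edge 3: (11,40)→(3.5,29)  cross = 11·29 − 3.5·40 = 179.0000; (r_i+r_j)·cross = 14.5·179.0000 = 2595.5000
Σcross = 314.7500 → A = |Σcross|/2 = 157.3750 mm²
Σ(r_i+r_j)·cross = 7654.6250 → first moment M = |Σ|/6 = 1275.7708
R_c = M/A = 1275.7708/157.3750 = 8.1066 mm
θ = 152° = 2.652900 rad
V = θ·R_c·A = 2.652900·8.1066·157.3750 = 3384.493 mm³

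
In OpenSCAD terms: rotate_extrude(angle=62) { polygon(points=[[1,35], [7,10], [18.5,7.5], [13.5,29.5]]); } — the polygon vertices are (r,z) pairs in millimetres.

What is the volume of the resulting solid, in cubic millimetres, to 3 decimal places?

Profile (r,z), 4 vertices: (1,35) (7,10) (18.5,7.5) (13.5,29.5)
edge 0: (1,35)→(7,10)  cross = 1·10 − 7·35 = -235.0000; (r_i+r_j)·cross = 8·-235.0000 = -1880.0000
edge 1: (7,10)→(18.5,7.5)  cross = 7·7.5 − 18.5·10 = -132.5000; (r_i+r_j)·cross = 25.5·-132.5000 = -3378.7500
edge 2: (18.5,7.5)→(13.5,29.5)  cross = 18.5·29.5 − 13.5·7.5 = 444.5000; (r_i+r_j)·cross = 32·444.5000 = 14224.0000
edge 3: (13.5,29.5)→(1,35)  cross = 13.5·35 − 1·29.5 = 443.0000; (r_i+r_j)·cross = 14.5·443.0000 = 6423.5000
Σcross = 520.0000 → A = |Σcross|/2 = 260.0000 mm²
Σ(r_i+r_j)·cross = 15388.7500 → first moment M = |Σ|/6 = 2564.7917
R_c = M/A = 2564.7917/260.0000 = 9.8646 mm
θ = 62° = 1.082104 rad
V = θ·R_c·A = 1.082104·9.8646·260.0000 = 2775.372 mm³

Volume = 2775.372 mm³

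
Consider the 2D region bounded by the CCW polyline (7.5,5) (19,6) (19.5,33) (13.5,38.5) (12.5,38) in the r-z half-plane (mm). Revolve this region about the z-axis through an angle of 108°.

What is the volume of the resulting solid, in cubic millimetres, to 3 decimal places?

Profile (r,z), 5 vertices: (7.5,5) (19,6) (19.5,33) (13.5,38.5) (12.5,38)
edge 0: (7.5,5)→(19,6)  cross = 7.5·6 − 19·5 = -50.0000; (r_i+r_j)·cross = 26.5·-50.0000 = -1325.0000
edge 1: (19,6)→(19.5,33)  cross = 19·33 − 19.5·6 = 510.0000; (r_i+r_j)·cross = 38.5·510.0000 = 19635.0000
edge 2: (19.5,33)→(13.5,38.5)  cross = 19.5·38.5 − 13.5·33 = 305.2500; (r_i+r_j)·cross = 33·305.2500 = 10073.2500
edge 3: (13.5,38.5)→(12.5,38)  cross = 13.5·38 − 12.5·38.5 = 31.7500; (r_i+r_j)·cross = 26·31.7500 = 825.5000
edge 4: (12.5,38)→(7.5,5)  cross = 12.5·5 − 7.5·38 = -222.5000; (r_i+r_j)·cross = 20·-222.5000 = -4450.0000
Σcross = 574.5000 → A = |Σcross|/2 = 287.2500 mm²
Σ(r_i+r_j)·cross = 24758.7500 → first moment M = |Σ|/6 = 4126.4583
R_c = M/A = 4126.4583/287.2500 = 14.3654 mm
θ = 108° = 1.884956 rad
V = θ·R_c·A = 1.884956·14.3654·287.2500 = 7778.191 mm³

Volume = 7778.191 mm³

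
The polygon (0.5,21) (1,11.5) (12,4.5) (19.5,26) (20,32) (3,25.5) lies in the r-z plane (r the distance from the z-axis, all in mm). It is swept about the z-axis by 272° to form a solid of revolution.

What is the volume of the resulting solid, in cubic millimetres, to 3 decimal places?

Profile (r,z), 6 vertices: (0.5,21) (1,11.5) (12,4.5) (19.5,26) (20,32) (3,25.5)
edge 0: (0.5,21)→(1,11.5)  cross = 0.5·11.5 − 1·21 = -15.2500; (r_i+r_j)·cross = 1.5·-15.2500 = -22.8750
edge 1: (1,11.5)→(12,4.5)  cross = 1·4.5 − 12·11.5 = -133.5000; (r_i+r_j)·cross = 13·-133.5000 = -1735.5000
edge 2: (12,4.5)→(19.5,26)  cross = 12·26 − 19.5·4.5 = 224.2500; (r_i+r_j)·cross = 31.5·224.2500 = 7063.8750
edge 3: (19.5,26)→(20,32)  cross = 19.5·32 − 20·26 = 104.0000; (r_i+r_j)·cross = 39.5·104.0000 = 4108.0000
edge 4: (20,32)→(3,25.5)  cross = 20·25.5 − 3·32 = 414.0000; (r_i+r_j)·cross = 23·414.0000 = 9522.0000
edge 5: (3,25.5)→(0.5,21)  cross = 3·21 − 0.5·25.5 = 50.2500; (r_i+r_j)·cross = 3.5·50.2500 = 175.8750
Σcross = 643.7500 → A = |Σcross|/2 = 321.8750 mm²
Σ(r_i+r_j)·cross = 19111.3750 → first moment M = |Σ|/6 = 3185.2292
R_c = M/A = 3185.2292/321.8750 = 9.8959 mm
θ = 272° = 4.747296 rad
V = θ·R_c·A = 4.747296·9.8959·321.8750 = 15121.224 mm³

Volume = 15121.224 mm³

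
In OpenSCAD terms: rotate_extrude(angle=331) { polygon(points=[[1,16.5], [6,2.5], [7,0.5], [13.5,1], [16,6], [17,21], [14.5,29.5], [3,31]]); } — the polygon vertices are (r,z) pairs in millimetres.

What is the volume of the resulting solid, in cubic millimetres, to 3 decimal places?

Profile (r,z), 8 vertices: (1,16.5) (6,2.5) (7,0.5) (13.5,1) (16,6) (17,21) (14.5,29.5) (3,31)
edge 0: (1,16.5)→(6,2.5)  cross = 1·2.5 − 6·16.5 = -96.5000; (r_i+r_j)·cross = 7·-96.5000 = -675.5000
edge 1: (6,2.5)→(7,0.5)  cross = 6·0.5 − 7·2.5 = -14.5000; (r_i+r_j)·cross = 13·-14.5000 = -188.5000
edge 2: (7,0.5)→(13.5,1)  cross = 7·1 − 13.5·0.5 = 0.2500; (r_i+r_j)·cross = 20.5·0.2500 = 5.1250
edge 3: (13.5,1)→(16,6)  cross = 13.5·6 − 16·1 = 65.0000; (r_i+r_j)·cross = 29.5·65.0000 = 1917.5000
edge 4: (16,6)→(17,21)  cross = 16·21 − 17·6 = 234.0000; (r_i+r_j)·cross = 33·234.0000 = 7722.0000
edge 5: (17,21)→(14.5,29.5)  cross = 17·29.5 − 14.5·21 = 197.0000; (r_i+r_j)·cross = 31.5·197.0000 = 6205.5000
edge 6: (14.5,29.5)→(3,31)  cross = 14.5·31 − 3·29.5 = 361.0000; (r_i+r_j)·cross = 17.5·361.0000 = 6317.5000
edge 7: (3,31)→(1,16.5)  cross = 3·16.5 − 1·31 = 18.5000; (r_i+r_j)·cross = 4·18.5000 = 74.0000
Σcross = 764.7500 → A = |Σcross|/2 = 382.3750 mm²
Σ(r_i+r_j)·cross = 21377.6250 → first moment M = |Σ|/6 = 3562.9375
R_c = M/A = 3562.9375/382.3750 = 9.3179 mm
θ = 331° = 5.777040 rad
V = θ·R_c·A = 5.777040·9.3179·382.3750 = 20583.232 mm³

Volume = 20583.232 mm³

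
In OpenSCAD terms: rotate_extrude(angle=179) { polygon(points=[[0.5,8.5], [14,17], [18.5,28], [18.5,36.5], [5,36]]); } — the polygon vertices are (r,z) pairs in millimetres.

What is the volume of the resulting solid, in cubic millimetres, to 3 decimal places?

Profile (r,z), 5 vertices: (0.5,8.5) (14,17) (18.5,28) (18.5,36.5) (5,36)
edge 0: (0.5,8.5)→(14,17)  cross = 0.5·17 − 14·8.5 = -110.5000; (r_i+r_j)·cross = 14.5·-110.5000 = -1602.2500
edge 1: (14,17)→(18.5,28)  cross = 14·28 − 18.5·17 = 77.5000; (r_i+r_j)·cross = 32.5·77.5000 = 2518.7500
edge 2: (18.5,28)→(18.5,36.5)  cross = 18.5·36.5 − 18.5·28 = 157.2500; (r_i+r_j)·cross = 37·157.2500 = 5818.2500
edge 3: (18.5,36.5)→(5,36)  cross = 18.5·36 − 5·36.5 = 483.5000; (r_i+r_j)·cross = 23.5·483.5000 = 11362.2500
edge 4: (5,36)→(0.5,8.5)  cross = 5·8.5 − 0.5·36 = 24.5000; (r_i+r_j)·cross = 5.5·24.5000 = 134.7500
Σcross = 632.2500 → A = |Σcross|/2 = 316.1250 mm²
Σ(r_i+r_j)·cross = 18231.7500 → first moment M = |Σ|/6 = 3038.6250
R_c = M/A = 3038.6250/316.1250 = 9.6121 mm
θ = 179° = 3.124139 rad
V = θ·R_c·A = 3.124139·9.6121·316.1250 = 9493.088 mm³

Volume = 9493.088 mm³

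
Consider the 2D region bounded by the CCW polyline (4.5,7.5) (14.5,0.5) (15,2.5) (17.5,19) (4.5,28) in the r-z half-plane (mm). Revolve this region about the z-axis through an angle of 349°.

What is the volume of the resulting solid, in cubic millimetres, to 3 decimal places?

Profile (r,z), 5 vertices: (4.5,7.5) (14.5,0.5) (15,2.5) (17.5,19) (4.5,28)
edge 0: (4.5,7.5)→(14.5,0.5)  cross = 4.5·0.5 − 14.5·7.5 = -106.5000; (r_i+r_j)·cross = 19·-106.5000 = -2023.5000
edge 1: (14.5,0.5)→(15,2.5)  cross = 14.5·2.5 − 15·0.5 = 28.7500; (r_i+r_j)·cross = 29.5·28.7500 = 848.1250
edge 2: (15,2.5)→(17.5,19)  cross = 15·19 − 17.5·2.5 = 241.2500; (r_i+r_j)·cross = 32.5·241.2500 = 7840.6250
edge 3: (17.5,19)→(4.5,28)  cross = 17.5·28 − 4.5·19 = 404.5000; (r_i+r_j)·cross = 22·404.5000 = 8899.0000
edge 4: (4.5,28)→(4.5,7.5)  cross = 4.5·7.5 − 4.5·28 = -92.2500; (r_i+r_j)·cross = 9·-92.2500 = -830.2500
Σcross = 475.7500 → A = |Σcross|/2 = 237.8750 mm²
Σ(r_i+r_j)·cross = 14734.0000 → first moment M = |Σ|/6 = 2455.6667
R_c = M/A = 2455.6667/237.8750 = 10.3233 mm
θ = 349° = 6.091199 rad
V = θ·R_c·A = 6.091199·10.3233·237.8750 = 14957.955 mm³

Volume = 14957.955 mm³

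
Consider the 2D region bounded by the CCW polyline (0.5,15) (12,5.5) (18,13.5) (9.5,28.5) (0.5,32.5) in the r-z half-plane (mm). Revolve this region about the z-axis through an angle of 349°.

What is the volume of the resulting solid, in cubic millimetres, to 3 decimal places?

Volume = 13391.755 mm³

Profile (r,z), 5 vertices: (0.5,15) (12,5.5) (18,13.5) (9.5,28.5) (0.5,32.5)
edge 0: (0.5,15)→(12,5.5)  cross = 0.5·5.5 − 12·15 = -177.2500; (r_i+r_j)·cross = 12.5·-177.2500 = -2215.6250
edge 1: (12,5.5)→(18,13.5)  cross = 12·13.5 − 18·5.5 = 63.0000; (r_i+r_j)·cross = 30·63.0000 = 1890.0000
edge 2: (18,13.5)→(9.5,28.5)  cross = 18·28.5 − 9.5·13.5 = 384.7500; (r_i+r_j)·cross = 27.5·384.7500 = 10580.6250
edge 3: (9.5,28.5)→(0.5,32.5)  cross = 9.5·32.5 − 0.5·28.5 = 294.5000; (r_i+r_j)·cross = 10·294.5000 = 2945.0000
edge 4: (0.5,32.5)→(0.5,15)  cross = 0.5·15 − 0.5·32.5 = -8.7500; (r_i+r_j)·cross = 1·-8.7500 = -8.7500
Σcross = 556.2500 → A = |Σcross|/2 = 278.1250 mm²
Σ(r_i+r_j)·cross = 13191.2500 → first moment M = |Σ|/6 = 2198.5417
R_c = M/A = 2198.5417/278.1250 = 7.9049 mm
θ = 349° = 6.091199 rad
V = θ·R_c·A = 6.091199·7.9049·278.1250 = 13391.755 mm³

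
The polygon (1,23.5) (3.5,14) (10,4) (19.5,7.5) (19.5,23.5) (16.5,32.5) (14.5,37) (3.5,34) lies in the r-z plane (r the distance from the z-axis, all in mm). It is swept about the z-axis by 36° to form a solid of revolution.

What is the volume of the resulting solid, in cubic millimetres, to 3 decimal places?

Profile (r,z), 8 vertices: (1,23.5) (3.5,14) (10,4) (19.5,7.5) (19.5,23.5) (16.5,32.5) (14.5,37) (3.5,34)
edge 0: (1,23.5)→(3.5,14)  cross = 1·14 − 3.5·23.5 = -68.2500; (r_i+r_j)·cross = 4.5·-68.2500 = -307.1250
edge 1: (3.5,14)→(10,4)  cross = 3.5·4 − 10·14 = -126.0000; (r_i+r_j)·cross = 13.5·-126.0000 = -1701.0000
edge 2: (10,4)→(19.5,7.5)  cross = 10·7.5 − 19.5·4 = -3.0000; (r_i+r_j)·cross = 29.5·-3.0000 = -88.5000
edge 3: (19.5,7.5)→(19.5,23.5)  cross = 19.5·23.5 − 19.5·7.5 = 312.0000; (r_i+r_j)·cross = 39·312.0000 = 12168.0000
edge 4: (19.5,23.5)→(16.5,32.5)  cross = 19.5·32.5 − 16.5·23.5 = 246.0000; (r_i+r_j)·cross = 36·246.0000 = 8856.0000
edge 5: (16.5,32.5)→(14.5,37)  cross = 16.5·37 − 14.5·32.5 = 139.2500; (r_i+r_j)·cross = 31·139.2500 = 4316.7500
edge 6: (14.5,37)→(3.5,34)  cross = 14.5·34 − 3.5·37 = 363.5000; (r_i+r_j)·cross = 18·363.5000 = 6543.0000
edge 7: (3.5,34)→(1,23.5)  cross = 3.5·23.5 − 1·34 = 48.2500; (r_i+r_j)·cross = 4.5·48.2500 = 217.1250
Σcross = 911.7500 → A = |Σcross|/2 = 455.8750 mm²
Σ(r_i+r_j)·cross = 30004.2500 → first moment M = |Σ|/6 = 5000.7083
R_c = M/A = 5000.7083/455.8750 = 10.9695 mm
θ = 36° = 0.628319 rad
V = θ·R_c·A = 0.628319·10.9695·455.8750 = 3142.038 mm³

Volume = 3142.038 mm³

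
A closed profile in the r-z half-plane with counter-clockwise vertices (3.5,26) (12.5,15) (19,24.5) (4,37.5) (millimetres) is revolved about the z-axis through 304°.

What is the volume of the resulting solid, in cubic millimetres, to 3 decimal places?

Volume = 9053.907 mm³

Profile (r,z), 4 vertices: (3.5,26) (12.5,15) (19,24.5) (4,37.5)
edge 0: (3.5,26)→(12.5,15)  cross = 3.5·15 − 12.5·26 = -272.5000; (r_i+r_j)·cross = 16·-272.5000 = -4360.0000
edge 1: (12.5,15)→(19,24.5)  cross = 12.5·24.5 − 19·15 = 21.2500; (r_i+r_j)·cross = 31.5·21.2500 = 669.3750
edge 2: (19,24.5)→(4,37.5)  cross = 19·37.5 − 4·24.5 = 614.5000; (r_i+r_j)·cross = 23·614.5000 = 14133.5000
edge 3: (4,37.5)→(3.5,26)  cross = 4·26 − 3.5·37.5 = -27.2500; (r_i+r_j)·cross = 7.5·-27.2500 = -204.3750
Σcross = 336.0000 → A = |Σcross|/2 = 168.0000 mm²
Σ(r_i+r_j)·cross = 10238.5000 → first moment M = |Σ|/6 = 1706.4167
R_c = M/A = 1706.4167/168.0000 = 10.1572 mm
θ = 304° = 5.305801 rad
V = θ·R_c·A = 5.305801·10.1572·168.0000 = 9053.907 mm³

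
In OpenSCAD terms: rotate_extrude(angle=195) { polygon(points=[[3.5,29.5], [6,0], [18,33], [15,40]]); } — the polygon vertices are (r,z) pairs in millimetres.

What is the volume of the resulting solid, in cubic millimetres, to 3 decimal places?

Volume = 9127.756 mm³

Profile (r,z), 4 vertices: (3.5,29.5) (6,0) (18,33) (15,40)
edge 0: (3.5,29.5)→(6,0)  cross = 3.5·0 − 6·29.5 = -177.0000; (r_i+r_j)·cross = 9.5·-177.0000 = -1681.5000
edge 1: (6,0)→(18,33)  cross = 6·33 − 18·0 = 198.0000; (r_i+r_j)·cross = 24·198.0000 = 4752.0000
edge 2: (18,33)→(15,40)  cross = 18·40 − 15·33 = 225.0000; (r_i+r_j)·cross = 33·225.0000 = 7425.0000
edge 3: (15,40)→(3.5,29.5)  cross = 15·29.5 − 3.5·40 = 302.5000; (r_i+r_j)·cross = 18.5·302.5000 = 5596.2500
Σcross = 548.5000 → A = |Σcross|/2 = 274.2500 mm²
Σ(r_i+r_j)·cross = 16091.7500 → first moment M = |Σ|/6 = 2681.9583
R_c = M/A = 2681.9583/274.2500 = 9.7792 mm
θ = 195° = 3.403392 rad
V = θ·R_c·A = 3.403392·9.7792·274.2500 = 9127.756 mm³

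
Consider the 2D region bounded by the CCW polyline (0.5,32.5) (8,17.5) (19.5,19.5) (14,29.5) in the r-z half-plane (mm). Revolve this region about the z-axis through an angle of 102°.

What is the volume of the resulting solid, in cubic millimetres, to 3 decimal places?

Profile (r,z), 4 vertices: (0.5,32.5) (8,17.5) (19.5,19.5) (14,29.5)
edge 0: (0.5,32.5)→(8,17.5)  cross = 0.5·17.5 − 8·32.5 = -251.2500; (r_i+r_j)·cross = 8.5·-251.2500 = -2135.6250
edge 1: (8,17.5)→(19.5,19.5)  cross = 8·19.5 − 19.5·17.5 = -185.2500; (r_i+r_j)·cross = 27.5·-185.2500 = -5094.3750
edge 2: (19.5,19.5)→(14,29.5)  cross = 19.5·29.5 − 14·19.5 = 302.2500; (r_i+r_j)·cross = 33.5·302.2500 = 10125.3750
edge 3: (14,29.5)→(0.5,32.5)  cross = 14·32.5 − 0.5·29.5 = 440.2500; (r_i+r_j)·cross = 14.5·440.2500 = 6383.6250
Σcross = 306.0000 → A = |Σcross|/2 = 153.0000 mm²
Σ(r_i+r_j)·cross = 9279.0000 → first moment M = |Σ|/6 = 1546.5000
R_c = M/A = 1546.5000/153.0000 = 10.1078 mm
θ = 102° = 1.780236 rad
V = θ·R_c·A = 1.780236·10.1078·153.0000 = 2753.135 mm³

Volume = 2753.135 mm³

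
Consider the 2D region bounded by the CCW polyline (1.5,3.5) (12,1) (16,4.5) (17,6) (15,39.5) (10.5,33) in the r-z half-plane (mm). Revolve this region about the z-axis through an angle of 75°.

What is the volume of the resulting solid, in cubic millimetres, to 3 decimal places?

Profile (r,z), 6 vertices: (1.5,3.5) (12,1) (16,4.5) (17,6) (15,39.5) (10.5,33)
edge 0: (1.5,3.5)→(12,1)  cross = 1.5·1 − 12·3.5 = -40.5000; (r_i+r_j)·cross = 13.5·-40.5000 = -546.7500
edge 1: (12,1)→(16,4.5)  cross = 12·4.5 − 16·1 = 38.0000; (r_i+r_j)·cross = 28·38.0000 = 1064.0000
edge 2: (16,4.5)→(17,6)  cross = 16·6 − 17·4.5 = 19.5000; (r_i+r_j)·cross = 33·19.5000 = 643.5000
edge 3: (17,6)→(15,39.5)  cross = 17·39.5 − 15·6 = 581.5000; (r_i+r_j)·cross = 32·581.5000 = 18608.0000
edge 4: (15,39.5)→(10.5,33)  cross = 15·33 − 10.5·39.5 = 80.2500; (r_i+r_j)·cross = 25.5·80.2500 = 2046.3750
edge 5: (10.5,33)→(1.5,3.5)  cross = 10.5·3.5 − 1.5·33 = -12.7500; (r_i+r_j)·cross = 12·-12.7500 = -153.0000
Σcross = 666.0000 → A = |Σcross|/2 = 333.0000 mm²
Σ(r_i+r_j)·cross = 21662.1250 → first moment M = |Σ|/6 = 3610.3542
R_c = M/A = 3610.3542/333.0000 = 10.8419 mm
θ = 75° = 1.308997 rad
V = θ·R_c·A = 1.308997·10.8419·333.0000 = 4725.943 mm³

Volume = 4725.943 mm³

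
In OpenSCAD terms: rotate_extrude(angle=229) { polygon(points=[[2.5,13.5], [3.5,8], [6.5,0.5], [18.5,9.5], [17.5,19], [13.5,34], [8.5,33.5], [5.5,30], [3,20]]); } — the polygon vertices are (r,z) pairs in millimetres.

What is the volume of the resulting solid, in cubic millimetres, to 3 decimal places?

Profile (r,z), 9 vertices: (2.5,13.5) (3.5,8) (6.5,0.5) (18.5,9.5) (17.5,19) (13.5,34) (8.5,33.5) (5.5,30) (3,20)
edge 0: (2.5,13.5)→(3.5,8)  cross = 2.5·8 − 3.5·13.5 = -27.2500; (r_i+r_j)·cross = 6·-27.2500 = -163.5000
edge 1: (3.5,8)→(6.5,0.5)  cross = 3.5·0.5 − 6.5·8 = -50.2500; (r_i+r_j)·cross = 10·-50.2500 = -502.5000
edge 2: (6.5,0.5)→(18.5,9.5)  cross = 6.5·9.5 − 18.5·0.5 = 52.5000; (r_i+r_j)·cross = 25·52.5000 = 1312.5000
edge 3: (18.5,9.5)→(17.5,19)  cross = 18.5·19 − 17.5·9.5 = 185.2500; (r_i+r_j)·cross = 36·185.2500 = 6669.0000
edge 4: (17.5,19)→(13.5,34)  cross = 17.5·34 − 13.5·19 = 338.5000; (r_i+r_j)·cross = 31·338.5000 = 10493.5000
edge 5: (13.5,34)→(8.5,33.5)  cross = 13.5·33.5 − 8.5·34 = 163.2500; (r_i+r_j)·cross = 22·163.2500 = 3591.5000
edge 6: (8.5,33.5)→(5.5,30)  cross = 8.5·30 − 5.5·33.5 = 70.7500; (r_i+r_j)·cross = 14·70.7500 = 990.5000
edge 7: (5.5,30)→(3,20)  cross = 5.5·20 − 3·30 = 20.0000; (r_i+r_j)·cross = 8.5·20.0000 = 170.0000
edge 8: (3,20)→(2.5,13.5)  cross = 3·13.5 − 2.5·20 = -9.5000; (r_i+r_j)·cross = 5.5·-9.5000 = -52.2500
Σcross = 743.2500 → A = |Σcross|/2 = 371.6250 mm²
Σ(r_i+r_j)·cross = 22508.7500 → first moment M = |Σ|/6 = 3751.4583
R_c = M/A = 3751.4583/371.6250 = 10.0947 mm
θ = 229° = 3.996804 rad
V = θ·R_c·A = 3.996804·10.0947·371.6250 = 14993.844 mm³

Volume = 14993.844 mm³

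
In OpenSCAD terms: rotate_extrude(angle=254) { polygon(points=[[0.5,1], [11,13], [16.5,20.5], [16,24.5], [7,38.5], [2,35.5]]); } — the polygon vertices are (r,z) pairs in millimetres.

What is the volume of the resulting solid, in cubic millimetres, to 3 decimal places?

Volume = 10681.272 mm³

Profile (r,z), 6 vertices: (0.5,1) (11,13) (16.5,20.5) (16,24.5) (7,38.5) (2,35.5)
edge 0: (0.5,1)→(11,13)  cross = 0.5·13 − 11·1 = -4.5000; (r_i+r_j)·cross = 11.5·-4.5000 = -51.7500
edge 1: (11,13)→(16.5,20.5)  cross = 11·20.5 − 16.5·13 = 11.0000; (r_i+r_j)·cross = 27.5·11.0000 = 302.5000
edge 2: (16.5,20.5)→(16,24.5)  cross = 16.5·24.5 − 16·20.5 = 76.2500; (r_i+r_j)·cross = 32.5·76.2500 = 2478.1250
edge 3: (16,24.5)→(7,38.5)  cross = 16·38.5 − 7·24.5 = 444.5000; (r_i+r_j)·cross = 23·444.5000 = 10223.5000
edge 4: (7,38.5)→(2,35.5)  cross = 7·35.5 − 2·38.5 = 171.5000; (r_i+r_j)·cross = 9·171.5000 = 1543.5000
edge 5: (2,35.5)→(0.5,1)  cross = 2·1 − 0.5·35.5 = -15.7500; (r_i+r_j)·cross = 2.5·-15.7500 = -39.3750
Σcross = 683.0000 → A = |Σcross|/2 = 341.5000 mm²
Σ(r_i+r_j)·cross = 14456.5000 → first moment M = |Σ|/6 = 2409.4167
R_c = M/A = 2409.4167/341.5000 = 7.0554 mm
θ = 254° = 4.433136 rad
V = θ·R_c·A = 4.433136·7.0554·341.5000 = 10681.272 mm³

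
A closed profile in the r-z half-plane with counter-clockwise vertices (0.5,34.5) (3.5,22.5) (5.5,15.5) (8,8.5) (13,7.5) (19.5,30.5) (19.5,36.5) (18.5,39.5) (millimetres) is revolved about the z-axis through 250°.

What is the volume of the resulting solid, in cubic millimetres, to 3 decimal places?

Profile (r,z), 8 vertices: (0.5,34.5) (3.5,22.5) (5.5,15.5) (8,8.5) (13,7.5) (19.5,30.5) (19.5,36.5) (18.5,39.5)
edge 0: (0.5,34.5)→(3.5,22.5)  cross = 0.5·22.5 − 3.5·34.5 = -109.5000; (r_i+r_j)·cross = 4·-109.5000 = -438.0000
edge 1: (3.5,22.5)→(5.5,15.5)  cross = 3.5·15.5 − 5.5·22.5 = -69.5000; (r_i+r_j)·cross = 9·-69.5000 = -625.5000
edge 2: (5.5,15.5)→(8,8.5)  cross = 5.5·8.5 − 8·15.5 = -77.2500; (r_i+r_j)·cross = 13.5·-77.2500 = -1042.8750
edge 3: (8,8.5)→(13,7.5)  cross = 8·7.5 − 13·8.5 = -50.5000; (r_i+r_j)·cross = 21·-50.5000 = -1060.5000
edge 4: (13,7.5)→(19.5,30.5)  cross = 13·30.5 − 19.5·7.5 = 250.2500; (r_i+r_j)·cross = 32.5·250.2500 = 8133.1250
edge 5: (19.5,30.5)→(19.5,36.5)  cross = 19.5·36.5 − 19.5·30.5 = 117.0000; (r_i+r_j)·cross = 39·117.0000 = 4563.0000
edge 6: (19.5,36.5)→(18.5,39.5)  cross = 19.5·39.5 − 18.5·36.5 = 95.0000; (r_i+r_j)·cross = 38·95.0000 = 3610.0000
edge 7: (18.5,39.5)→(0.5,34.5)  cross = 18.5·34.5 − 0.5·39.5 = 618.5000; (r_i+r_j)·cross = 19·618.5000 = 11751.5000
Σcross = 774.0000 → A = |Σcross|/2 = 387.0000 mm²
Σ(r_i+r_j)·cross = 24890.7500 → first moment M = |Σ|/6 = 4148.4583
R_c = M/A = 4148.4583/387.0000 = 10.7195 mm
θ = 250° = 4.363323 rad
V = θ·R_c·A = 4.363323·10.7195·387.0000 = 18101.064 mm³

Volume = 18101.064 mm³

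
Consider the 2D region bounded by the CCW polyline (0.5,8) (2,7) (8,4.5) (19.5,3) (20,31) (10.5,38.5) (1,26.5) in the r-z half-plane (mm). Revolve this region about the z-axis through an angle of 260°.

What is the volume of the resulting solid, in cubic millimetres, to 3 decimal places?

Profile (r,z), 7 vertices: (0.5,8) (2,7) (8,4.5) (19.5,3) (20,31) (10.5,38.5) (1,26.5)
edge 0: (0.5,8)→(2,7)  cross = 0.5·7 − 2·8 = -12.5000; (r_i+r_j)·cross = 2.5·-12.5000 = -31.2500
edge 1: (2,7)→(8,4.5)  cross = 2·4.5 − 8·7 = -47.0000; (r_i+r_j)·cross = 10·-47.0000 = -470.0000
edge 2: (8,4.5)→(19.5,3)  cross = 8·3 − 19.5·4.5 = -63.7500; (r_i+r_j)·cross = 27.5·-63.7500 = -1753.1250
edge 3: (19.5,3)→(20,31)  cross = 19.5·31 − 20·3 = 544.5000; (r_i+r_j)·cross = 39.5·544.5000 = 21507.7500
edge 4: (20,31)→(10.5,38.5)  cross = 20·38.5 − 10.5·31 = 444.5000; (r_i+r_j)·cross = 30.5·444.5000 = 13557.2500
edge 5: (10.5,38.5)→(1,26.5)  cross = 10.5·26.5 − 1·38.5 = 239.7500; (r_i+r_j)·cross = 11.5·239.7500 = 2757.1250
edge 6: (1,26.5)→(0.5,8)  cross = 1·8 − 0.5·26.5 = -5.2500; (r_i+r_j)·cross = 1.5·-5.2500 = -7.8750
Σcross = 1100.2500 → A = |Σcross|/2 = 550.1250 mm²
Σ(r_i+r_j)·cross = 35559.8750 → first moment M = |Σ|/6 = 5926.6458
R_c = M/A = 5926.6458/550.1250 = 10.7733 mm
θ = 260° = 4.537856 rad
V = θ·R_c·A = 4.537856·10.7733·550.1250 = 26894.266 mm³

Volume = 26894.266 mm³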